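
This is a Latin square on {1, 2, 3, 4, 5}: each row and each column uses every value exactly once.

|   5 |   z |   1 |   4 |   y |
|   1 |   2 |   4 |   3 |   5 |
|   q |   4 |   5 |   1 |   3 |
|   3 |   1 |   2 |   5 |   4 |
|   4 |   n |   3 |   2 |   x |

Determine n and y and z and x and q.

At (row 3, col 1): row 3 already has {1, 3, 4, 5}, so the value is 2.
At (row 5, col 5): row 5 is missing {1, 5} and column 5 is missing {1, 2}, so the value is 1.
Cell (1,5): column 5 already has {1, 3, 4, 5} → 2.
At (row 1, col 2): row 1 already has {1, 2, 4, 5}, so the value is 3.
Cell (5,2): row 5 already has {1, 2, 3, 4} → 5.

n = 5, y = 2, z = 3, x = 1, q = 2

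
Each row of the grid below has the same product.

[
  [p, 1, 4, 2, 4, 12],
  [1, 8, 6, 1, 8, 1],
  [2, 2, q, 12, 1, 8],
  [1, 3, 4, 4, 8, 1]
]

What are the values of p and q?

p = 1, q = 1

Rows 2 and 4 each multiply to 384, so every row has product 384.
Row 1: 1×4×2×4×12 = 384, so the missing entry is 384 ÷ 384 = 1.
Row 3: 2×2×12×1×8 = 384, so the missing entry is 384 ÷ 384 = 1.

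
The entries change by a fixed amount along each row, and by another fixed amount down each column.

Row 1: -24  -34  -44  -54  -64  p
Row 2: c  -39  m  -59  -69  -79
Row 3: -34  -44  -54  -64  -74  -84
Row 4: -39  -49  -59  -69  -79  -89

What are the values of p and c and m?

p = -74, c = -29, m = -49

Along each row the entries change by -10 per step; down each column they change by -5.
Row 1: from -24 at column 1, stepping by -10 to column 6 gives -74.
Row 2: from -39 at column 2, stepping by -10 to column 1 gives -29.
Row 2: from -39 at column 2, stepping by -10 to column 3 gives -49.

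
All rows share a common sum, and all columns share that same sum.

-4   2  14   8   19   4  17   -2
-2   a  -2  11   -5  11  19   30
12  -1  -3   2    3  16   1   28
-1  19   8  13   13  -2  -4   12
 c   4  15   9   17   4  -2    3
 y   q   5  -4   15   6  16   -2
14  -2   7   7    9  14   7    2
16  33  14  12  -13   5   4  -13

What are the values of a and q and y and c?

Rows 1 and 3 both sum to 58, so that's the common total.
Row 2 has -2 − 2 + 11 − 5 + 11 + 19 + 30 = 62; the blank must be 58 − 62 = -4.
Row 5 has 4 + 15 + 9 + 17 + 4 − 2 + 3 = 50; the blank must be 58 − 50 = 8.
Column 1 has -4 − 2 + 12 − 1 + 8 + 14 + 16 = 43; the blank must be 58 − 43 = 15.
Row 6 has 15 + 5 − 4 + 15 + 6 + 16 − 2 = 51; the blank must be 58 − 51 = 7.

a = -4, q = 7, y = 15, c = 8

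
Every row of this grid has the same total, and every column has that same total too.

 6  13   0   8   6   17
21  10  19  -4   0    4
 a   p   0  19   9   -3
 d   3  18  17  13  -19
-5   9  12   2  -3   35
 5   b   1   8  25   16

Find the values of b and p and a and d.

Rows 1 and 2 both sum to 50, so that's the common total.
Row 6 has 5 + 1 + 8 + 25 + 16 = 55; the blank must be 50 − 55 = -5.
Column 2 has 13 + 10 + 3 + 9 − 5 = 30; the blank must be 50 − 30 = 20.
Row 3 has 20 + 0 + 19 + 9 − 3 = 45; the blank must be 50 − 45 = 5.
Row 4 has 3 + 18 + 17 + 13 − 19 = 32; the blank must be 50 − 32 = 18.

b = -5, p = 20, a = 5, d = 18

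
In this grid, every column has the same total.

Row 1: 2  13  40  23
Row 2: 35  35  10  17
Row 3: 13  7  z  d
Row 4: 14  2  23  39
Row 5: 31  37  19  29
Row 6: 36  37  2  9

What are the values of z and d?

Column 1 sums to 131 and so does column 2; that's the common total.
In column 3 the known cells total 94, leaving 131 − 94 = 37.
In column 4 the known cells total 117, leaving 131 − 117 = 14.

z = 37, d = 14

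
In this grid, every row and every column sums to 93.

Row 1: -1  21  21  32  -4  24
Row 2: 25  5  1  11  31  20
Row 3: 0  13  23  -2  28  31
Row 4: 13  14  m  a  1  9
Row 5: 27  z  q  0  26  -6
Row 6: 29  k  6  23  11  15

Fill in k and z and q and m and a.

k = 9, z = 31, q = 15, m = 27, a = 29

The known cells in row 6 total 84, leaving 93 − 84 = 9 for the blank.
The known cells in column 4 total 64, leaving 93 − 64 = 29 for the blank.
The known cells in row 4 total 66, leaving 93 − 66 = 27 for the blank.
The known cells in column 3 total 78, leaving 93 − 78 = 15 for the blank.
The known cells in row 5 total 62, leaving 93 − 62 = 31 for the blank.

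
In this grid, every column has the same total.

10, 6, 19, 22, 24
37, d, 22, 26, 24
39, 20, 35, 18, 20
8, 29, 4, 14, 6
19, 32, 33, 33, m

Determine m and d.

Columns 3 and 4 both add up to 113, so every column sums to 113.
Column 5: 24 + 24 + 20 + 6 = 74, so the missing entry is 113 − 74 = 39.
Column 2: 6 + 20 + 29 + 32 = 87, so the missing entry is 113 − 87 = 26.

m = 39, d = 26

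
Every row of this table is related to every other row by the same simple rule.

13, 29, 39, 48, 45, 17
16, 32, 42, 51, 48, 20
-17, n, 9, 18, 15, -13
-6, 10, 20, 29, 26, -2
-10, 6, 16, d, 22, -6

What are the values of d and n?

d = 25, n = -1

The difference between any two rows is the same in every column — this is an addition table with the headers hidden.
Row 5 minus row 1 is 16 − 39 = -23, so its entry in column 4 is 48 + (-23) = 25.
Row 3 minus row 1 is 9 − 39 = -30, so its entry in column 2 is 29 + (-30) = -1.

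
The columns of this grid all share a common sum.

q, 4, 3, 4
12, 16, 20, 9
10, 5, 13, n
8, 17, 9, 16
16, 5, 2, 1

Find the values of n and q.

n = 17, q = 1

The complete columns each total 47.
Column 4 is missing 47 − 30 = 17 (since 4 + 9 + 16 + 1 = 30).
Column 1 is missing 47 − 46 = 1 (since 12 + 10 + 8 + 16 = 46).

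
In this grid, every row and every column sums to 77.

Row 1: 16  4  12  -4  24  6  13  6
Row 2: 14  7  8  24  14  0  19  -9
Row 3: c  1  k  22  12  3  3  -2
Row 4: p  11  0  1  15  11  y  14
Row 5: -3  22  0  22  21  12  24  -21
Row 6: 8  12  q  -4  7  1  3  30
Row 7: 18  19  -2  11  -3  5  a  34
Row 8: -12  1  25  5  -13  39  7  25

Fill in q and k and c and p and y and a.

The known cells in row 7 total 82, leaving 77 − 82 = -5 for the blank.
The known cells in column 7 total 64, leaving 77 − 64 = 13 for the blank.
The known cells in row 4 total 65, leaving 77 − 65 = 12 for the blank.
The known cells in column 1 total 53, leaving 77 − 53 = 24 for the blank.
The known cells in row 3 total 63, leaving 77 − 63 = 14 for the blank.
The known cells in row 6 total 57, leaving 77 − 57 = 20 for the blank.

q = 20, k = 14, c = 24, p = 12, y = 13, a = -5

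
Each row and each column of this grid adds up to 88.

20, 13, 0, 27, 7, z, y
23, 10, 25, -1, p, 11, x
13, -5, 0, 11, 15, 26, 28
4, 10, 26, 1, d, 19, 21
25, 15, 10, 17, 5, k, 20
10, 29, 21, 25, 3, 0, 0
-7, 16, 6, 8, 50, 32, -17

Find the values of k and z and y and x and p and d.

k = -4, z = 4, y = 17, x = 19, p = 1, d = 7

Row 4 has 4 + 10 + 26 + 1 + 19 + 21 = 81; the blank must be 88 − 81 = 7.
Column 5 has 7 + 15 + 7 + 5 + 3 + 50 = 87; the blank must be 88 − 87 = 1.
Row 5 has 25 + 15 + 10 + 17 + 5 + 20 = 92; the blank must be 88 − 92 = -4.
Column 6 has 11 + 26 + 19 − 4 + 0 + 32 = 84; the blank must be 88 − 84 = 4.
Row 1 has 20 + 13 + 0 + 27 + 7 + 4 = 71; the blank must be 88 − 71 = 17.
Row 2 has 23 + 10 + 25 − 1 + 1 + 11 = 69; the blank must be 88 − 69 = 19.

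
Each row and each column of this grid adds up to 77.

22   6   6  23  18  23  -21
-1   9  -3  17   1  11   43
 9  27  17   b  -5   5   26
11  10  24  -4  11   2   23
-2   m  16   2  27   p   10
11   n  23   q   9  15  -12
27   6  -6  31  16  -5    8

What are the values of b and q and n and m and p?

b = -2, q = 10, n = 21, m = -2, p = 26

Row 3: 9 + 27 + 17 − 5 + 5 + 26 = 79, so its missing entry is 77 − 79 = -2.
Column 6: 23 + 11 + 5 + 2 + 15 − 5 = 51, so its missing entry is 77 − 51 = 26.
Column 4: 23 + 17 − 2 − 4 + 2 + 31 = 67, so its missing entry is 77 − 67 = 10.
Row 6: 11 + 23 + 10 + 9 + 15 − 12 = 56, so its missing entry is 77 − 56 = 21.
Row 5: -2 + 16 + 2 + 27 + 26 + 10 = 79, so its missing entry is 77 − 79 = -2.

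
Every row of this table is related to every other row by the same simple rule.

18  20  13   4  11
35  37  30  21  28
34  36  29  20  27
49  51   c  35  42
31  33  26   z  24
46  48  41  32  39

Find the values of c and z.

c = 44, z = 17

The difference between any two rows is the same in every column — this is an addition table with the headers hidden.
Row 4 minus row 1 is 51 − 20 = 31, so its entry in column 3 is 13 + 31 = 44.
Row 5 minus row 1 is 33 − 20 = 13, so its entry in column 4 is 4 + 13 = 17.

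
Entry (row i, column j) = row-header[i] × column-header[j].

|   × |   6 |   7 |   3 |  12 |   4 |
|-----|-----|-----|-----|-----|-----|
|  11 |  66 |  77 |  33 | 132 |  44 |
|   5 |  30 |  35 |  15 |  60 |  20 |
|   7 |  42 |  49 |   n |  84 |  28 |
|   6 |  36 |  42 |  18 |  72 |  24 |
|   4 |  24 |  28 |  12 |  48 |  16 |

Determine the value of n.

21

7 × 3 = 21.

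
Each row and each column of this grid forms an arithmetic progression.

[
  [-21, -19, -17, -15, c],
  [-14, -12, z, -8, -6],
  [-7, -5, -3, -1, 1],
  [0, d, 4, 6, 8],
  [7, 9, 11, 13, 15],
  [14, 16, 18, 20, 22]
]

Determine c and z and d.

Along each row the entries change by 2 per step; down each column they change by 7.
Row 1: from -21 at column 1, stepping by 2 to column 5 gives -13.
Row 2: from -14 at column 1, stepping by 2 to column 3 gives -10.
Row 4: from 0 at column 1, stepping by 2 to column 2 gives 2.

c = -13, z = -10, d = 2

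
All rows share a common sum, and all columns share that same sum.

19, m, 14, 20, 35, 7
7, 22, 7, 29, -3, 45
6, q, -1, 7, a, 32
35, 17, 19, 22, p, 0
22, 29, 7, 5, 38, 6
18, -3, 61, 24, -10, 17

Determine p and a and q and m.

p = 14, a = 33, q = 30, m = 12

Rows 2 and 5 both sum to 107, so that's the common total.
Row 1 has 19 + 14 + 20 + 35 + 7 = 95; the blank must be 107 − 95 = 12.
Column 2 has 12 + 22 + 17 + 29 − 3 = 77; the blank must be 107 − 77 = 30.
Row 3 has 6 + 30 − 1 + 7 + 32 = 74; the blank must be 107 − 74 = 33.
Row 4 has 35 + 17 + 19 + 22 + 0 = 93; the blank must be 107 − 93 = 14.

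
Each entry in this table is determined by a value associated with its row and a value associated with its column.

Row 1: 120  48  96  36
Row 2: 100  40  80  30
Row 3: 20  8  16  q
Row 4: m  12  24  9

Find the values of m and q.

Each row is a constant multiple of every other row — this is a multiplication table with the headers hidden.
Row 4 is 24/96 = 1/4 times row 1, so its entry in column 1 is 120 × 1/4 = 30.
Row 3 is 16/96 = 1/6 times row 1, so its entry in column 4 is 36 × 1/6 = 6.

m = 30, q = 6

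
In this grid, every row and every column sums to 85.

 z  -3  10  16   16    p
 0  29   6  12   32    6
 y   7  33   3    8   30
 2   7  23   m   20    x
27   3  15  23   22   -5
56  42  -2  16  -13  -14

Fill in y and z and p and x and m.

y = 4, z = -4, p = 50, x = 18, m = 15

Row 3: 7 + 33 + 3 + 8 + 30 = 81, so its missing entry is 85 − 81 = 4.
Column 1: 0 + 4 + 2 + 27 + 56 = 89, so its missing entry is 85 − 89 = -4.
Column 4: 16 + 12 + 3 + 23 + 16 = 70, so its missing entry is 85 − 70 = 15.
Row 1: -4 − 3 + 10 + 16 + 16 = 35, so its missing entry is 85 − 35 = 50.
Row 4: 2 + 7 + 23 + 15 + 20 = 67, so its missing entry is 85 − 67 = 18.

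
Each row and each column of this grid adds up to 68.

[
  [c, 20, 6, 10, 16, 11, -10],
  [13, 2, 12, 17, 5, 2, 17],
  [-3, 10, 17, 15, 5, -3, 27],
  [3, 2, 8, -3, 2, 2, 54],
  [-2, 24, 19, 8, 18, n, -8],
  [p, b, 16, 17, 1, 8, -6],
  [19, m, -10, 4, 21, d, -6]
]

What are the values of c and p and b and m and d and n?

Row 1: 20 + 6 + 10 + 16 + 11 − 10 = 53, so its missing entry is 68 − 53 = 15.
Row 5: -2 + 24 + 19 + 8 + 18 − 8 = 59, so its missing entry is 68 − 59 = 9.
Column 6: 11 + 2 − 3 + 2 + 9 + 8 = 29, so its missing entry is 68 − 29 = 39.
Row 7: 19 − 10 + 4 + 21 + 39 − 6 = 67, so its missing entry is 68 − 67 = 1.
Column 2: 20 + 2 + 10 + 2 + 24 + 1 = 59, so its missing entry is 68 − 59 = 9.
Row 6: 9 + 16 + 17 + 1 + 8 − 6 = 45, so its missing entry is 68 − 45 = 23.

c = 15, p = 23, b = 9, m = 1, d = 39, n = 9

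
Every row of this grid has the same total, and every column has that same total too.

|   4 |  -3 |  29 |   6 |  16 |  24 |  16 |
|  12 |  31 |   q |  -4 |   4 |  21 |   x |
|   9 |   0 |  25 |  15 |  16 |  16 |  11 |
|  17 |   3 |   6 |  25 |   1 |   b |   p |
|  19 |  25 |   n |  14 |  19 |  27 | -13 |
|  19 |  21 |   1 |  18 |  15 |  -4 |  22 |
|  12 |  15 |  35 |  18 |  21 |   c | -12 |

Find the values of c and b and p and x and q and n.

c = 3, b = 5, p = 35, x = 33, q = -5, n = 1

Rows 1 and 3 both sum to 92, so that's the common total.
The known cells in row 7 total 89, leaving 92 − 89 = 3 for the blank.
The known cells in row 5 total 91, leaving 92 − 91 = 1 for the blank.
The known cells in column 3 total 97, leaving 92 − 97 = -5 for the blank.
The known cells in row 2 total 59, leaving 92 − 59 = 33 for the blank.
The known cells in column 7 total 57, leaving 92 − 57 = 35 for the blank.
The known cells in row 4 total 87, leaving 92 − 87 = 5 for the blank.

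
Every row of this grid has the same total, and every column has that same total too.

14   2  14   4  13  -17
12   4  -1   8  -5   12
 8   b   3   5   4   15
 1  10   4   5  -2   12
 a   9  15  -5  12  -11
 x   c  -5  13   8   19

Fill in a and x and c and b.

Rows 1 and 2 both sum to 30, so that's the common total.
Row 3 has 8 + 3 + 5 + 4 + 15 = 35; the blank must be 30 − 35 = -5.
Row 5 has 9 + 15 − 5 + 12 − 11 = 20; the blank must be 30 − 20 = 10.
Column 1 has 14 + 12 + 8 + 1 + 10 = 45; the blank must be 30 − 45 = -15.
Row 6 has -15 − 5 + 13 + 8 + 19 = 20; the blank must be 30 − 20 = 10.

a = 10, x = -15, c = 10, b = -5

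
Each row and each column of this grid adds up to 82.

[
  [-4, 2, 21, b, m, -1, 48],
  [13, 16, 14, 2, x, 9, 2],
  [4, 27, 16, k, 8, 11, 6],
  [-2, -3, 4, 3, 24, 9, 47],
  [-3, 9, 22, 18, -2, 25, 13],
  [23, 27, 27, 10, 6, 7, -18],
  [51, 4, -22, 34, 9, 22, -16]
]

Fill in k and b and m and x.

Row 3 has 4 + 27 + 16 + 8 + 11 + 6 = 72; the blank must be 82 − 72 = 10.
Column 4 has 2 + 10 + 3 + 18 + 10 + 34 = 77; the blank must be 82 − 77 = 5.
Row 1 has -4 + 2 + 21 + 5 − 1 + 48 = 71; the blank must be 82 − 71 = 11.
Row 2 has 13 + 16 + 14 + 2 + 9 + 2 = 56; the blank must be 82 − 56 = 26.

k = 10, b = 5, m = 11, x = 26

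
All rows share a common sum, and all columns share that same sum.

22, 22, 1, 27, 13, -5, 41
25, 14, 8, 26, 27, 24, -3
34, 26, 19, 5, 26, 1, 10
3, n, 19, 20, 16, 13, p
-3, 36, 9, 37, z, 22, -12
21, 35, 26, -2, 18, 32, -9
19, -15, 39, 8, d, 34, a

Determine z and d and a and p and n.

Rows 1 and 2 both sum to 121, so that's the common total.
The known cells in row 5 total 89, leaving 121 − 89 = 32 for the blank.
The known cells in column 2 total 118, leaving 121 − 118 = 3 for the blank.
The known cells in column 5 total 132, leaving 121 − 132 = -11 for the blank.
The known cells in row 4 total 74, leaving 121 − 74 = 47 for the blank.
The known cells in row 7 total 74, leaving 121 − 74 = 47 for the blank.

z = 32, d = -11, a = 47, p = 47, n = 3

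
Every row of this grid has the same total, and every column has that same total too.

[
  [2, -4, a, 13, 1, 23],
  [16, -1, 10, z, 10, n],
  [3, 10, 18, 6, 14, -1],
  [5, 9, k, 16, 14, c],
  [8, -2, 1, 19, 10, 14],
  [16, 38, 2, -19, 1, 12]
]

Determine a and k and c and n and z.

a = 15, k = 4, c = 2, n = 0, z = 15

Rows 3 and 5 both sum to 50, so that's the common total.
The known cells in row 1 total 35, leaving 50 − 35 = 15 for the blank.
The known cells in column 3 total 46, leaving 50 − 46 = 4 for the blank.
The known cells in column 4 total 35, leaving 50 − 35 = 15 for the blank.
The known cells in row 2 total 50, leaving 50 − 50 = 0 for the blank.
The known cells in row 4 total 48, leaving 50 − 48 = 2 for the blank.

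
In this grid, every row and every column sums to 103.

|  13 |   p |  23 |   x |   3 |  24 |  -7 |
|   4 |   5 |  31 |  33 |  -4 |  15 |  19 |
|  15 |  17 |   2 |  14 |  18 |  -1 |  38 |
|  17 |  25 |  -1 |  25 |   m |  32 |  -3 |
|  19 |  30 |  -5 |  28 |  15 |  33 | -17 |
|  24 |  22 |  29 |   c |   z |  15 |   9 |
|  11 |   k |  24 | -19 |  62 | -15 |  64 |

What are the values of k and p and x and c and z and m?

k = -24, p = 28, x = 19, c = 3, z = 1, m = 8

The known cells in row 4 total 95, leaving 103 − 95 = 8 for the blank.
The known cells in row 7 total 127, leaving 103 − 127 = -24 for the blank.
The known cells in column 2 total 75, leaving 103 − 75 = 28 for the blank.
The known cells in column 5 total 102, leaving 103 − 102 = 1 for the blank.
The known cells in row 1 total 84, leaving 103 − 84 = 19 for the blank.
The known cells in row 6 total 100, leaving 103 − 100 = 3 for the blank.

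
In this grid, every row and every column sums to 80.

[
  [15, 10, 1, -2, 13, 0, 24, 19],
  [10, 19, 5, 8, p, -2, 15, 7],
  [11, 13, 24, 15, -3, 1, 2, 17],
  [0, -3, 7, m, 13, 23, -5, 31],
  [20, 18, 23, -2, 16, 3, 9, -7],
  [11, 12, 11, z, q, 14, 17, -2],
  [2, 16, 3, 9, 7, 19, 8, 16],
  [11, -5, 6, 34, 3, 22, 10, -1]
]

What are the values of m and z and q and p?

m = 14, z = 4, q = 13, p = 18

Row 4 has 0 − 3 + 7 + 13 + 23 − 5 + 31 = 66; the blank must be 80 − 66 = 14.
Column 4 has -2 + 8 + 15 + 14 − 2 + 9 + 34 = 76; the blank must be 80 − 76 = 4.
Row 6 has 11 + 12 + 11 + 4 + 14 + 17 − 2 = 67; the blank must be 80 − 67 = 13.
Row 2 has 10 + 19 + 5 + 8 − 2 + 15 + 7 = 62; the blank must be 80 − 62 = 18.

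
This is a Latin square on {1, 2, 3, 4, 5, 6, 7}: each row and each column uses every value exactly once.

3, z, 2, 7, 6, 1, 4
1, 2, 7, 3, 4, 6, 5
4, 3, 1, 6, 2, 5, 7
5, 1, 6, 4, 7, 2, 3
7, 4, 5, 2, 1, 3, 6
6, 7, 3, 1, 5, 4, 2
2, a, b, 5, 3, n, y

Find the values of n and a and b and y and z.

Cell (1,2): row 1 already has {1, 2, 3, 4, 6, 7} → 5.
For row 7, column 3: column 3 already has {1, 2, 3, 5, 6, 7}; that leaves 4.
At (row 7, col 6): column 6 already has {1, 2, 3, 4, 5, 6}, so the value is 7.
At (row 7, col 2): column 2 already has {1, 2, 3, 4, 5, 7}, so the value is 6.
For row 7, column 7: row 7 already has {2, 3, 4, 5, 6, 7}; that leaves 1.

n = 7, a = 6, b = 4, y = 1, z = 5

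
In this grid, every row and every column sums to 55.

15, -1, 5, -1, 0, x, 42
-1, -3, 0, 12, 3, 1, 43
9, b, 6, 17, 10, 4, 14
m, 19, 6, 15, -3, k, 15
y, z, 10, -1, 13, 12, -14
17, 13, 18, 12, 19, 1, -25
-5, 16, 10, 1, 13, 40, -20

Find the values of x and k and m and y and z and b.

x = -5, k = 2, m = 1, y = 19, z = 16, b = -5

Row 3: 9 + 6 + 17 + 10 + 4 + 14 = 60, so its missing entry is 55 − 60 = -5.
Row 1: 15 − 1 + 5 − 1 + 0 + 42 = 60, so its missing entry is 55 − 60 = -5.
Column 2: -1 − 3 − 5 + 19 + 13 + 16 = 39, so its missing entry is 55 − 39 = 16.
Row 5: 16 + 10 − 1 + 13 + 12 − 14 = 36, so its missing entry is 55 − 36 = 19.
Column 1: 15 − 1 + 9 + 19 + 17 − 5 = 54, so its missing entry is 55 − 54 = 1.
Row 4: 1 + 19 + 6 + 15 − 3 + 15 = 53, so its missing entry is 55 − 53 = 2.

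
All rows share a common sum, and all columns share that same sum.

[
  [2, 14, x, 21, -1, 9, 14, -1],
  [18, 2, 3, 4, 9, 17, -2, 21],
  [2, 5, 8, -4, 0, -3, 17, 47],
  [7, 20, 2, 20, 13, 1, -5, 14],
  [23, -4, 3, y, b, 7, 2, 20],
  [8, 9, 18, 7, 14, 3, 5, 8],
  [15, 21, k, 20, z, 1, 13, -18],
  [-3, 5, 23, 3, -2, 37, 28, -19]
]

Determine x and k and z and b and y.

x = 14, k = 1, z = 19, b = 20, y = 1

Rows 2 and 3 both sum to 72, so that's the common total.
The known cells in column 4 total 71, leaving 72 − 71 = 1 for the blank.
The known cells in row 5 total 52, leaving 72 − 52 = 20 for the blank.
The known cells in column 5 total 53, leaving 72 − 53 = 19 for the blank.
The known cells in row 7 total 71, leaving 72 − 71 = 1 for the blank.
The known cells in row 1 total 58, leaving 72 − 58 = 14 for the blank.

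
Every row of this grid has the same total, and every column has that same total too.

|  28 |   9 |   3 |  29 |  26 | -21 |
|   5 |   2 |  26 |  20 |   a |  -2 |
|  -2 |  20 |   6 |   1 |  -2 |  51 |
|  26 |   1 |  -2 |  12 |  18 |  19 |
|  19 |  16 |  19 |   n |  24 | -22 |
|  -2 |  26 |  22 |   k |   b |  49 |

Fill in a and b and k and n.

a = 23, b = -15, k = -6, n = 18

Rows 1 and 3 both sum to 74, so that's the common total.
Row 2: 5 + 2 + 26 + 20 − 2 = 51, so its missing entry is 74 − 51 = 23.
Column 5: 26 + 23 − 2 + 18 + 24 = 89, so its missing entry is 74 − 89 = -15.
Row 6: -2 + 26 + 22 − 15 + 49 = 80, so its missing entry is 74 − 80 = -6.
Row 5: 19 + 16 + 19 + 24 − 22 = 56, so its missing entry is 74 − 56 = 18.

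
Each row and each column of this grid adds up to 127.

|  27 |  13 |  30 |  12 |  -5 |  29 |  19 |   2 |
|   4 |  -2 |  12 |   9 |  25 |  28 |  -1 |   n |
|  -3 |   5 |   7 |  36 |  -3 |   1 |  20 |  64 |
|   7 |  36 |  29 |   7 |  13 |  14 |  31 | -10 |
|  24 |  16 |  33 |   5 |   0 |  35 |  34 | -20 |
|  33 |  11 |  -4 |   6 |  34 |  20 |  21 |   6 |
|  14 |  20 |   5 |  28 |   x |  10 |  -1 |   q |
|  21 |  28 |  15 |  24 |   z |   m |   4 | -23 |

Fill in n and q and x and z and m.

Row 2: 4 − 2 + 12 + 9 + 25 + 28 − 1 = 75, so its missing entry is 127 − 75 = 52.
Column 8: 2 + 52 + 64 − 10 − 20 + 6 − 23 = 71, so its missing entry is 127 − 71 = 56.
Row 7: 14 + 20 + 5 + 28 + 10 − 1 + 56 = 132, so its missing entry is 127 − 132 = -5.
Column 5: -5 + 25 − 3 + 13 + 0 + 34 − 5 = 59, so its missing entry is 127 − 59 = 68.
Row 8: 21 + 28 + 15 + 24 + 68 + 4 − 23 = 137, so its missing entry is 127 − 137 = -10.

n = 52, q = 56, x = -5, z = 68, m = -10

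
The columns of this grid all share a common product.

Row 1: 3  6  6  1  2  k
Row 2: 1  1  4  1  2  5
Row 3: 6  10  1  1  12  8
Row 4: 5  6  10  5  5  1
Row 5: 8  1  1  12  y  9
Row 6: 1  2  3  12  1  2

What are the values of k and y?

Columns 3 and 4 each multiply to 720, so every column has product 720.
Column 6: 5×8×1×9×2 = 720, so the missing entry is 720 ÷ 720 = 1.
Column 5: 2×2×12×5×1 = 240, so the missing entry is 720 ÷ 240 = 3.

k = 1, y = 3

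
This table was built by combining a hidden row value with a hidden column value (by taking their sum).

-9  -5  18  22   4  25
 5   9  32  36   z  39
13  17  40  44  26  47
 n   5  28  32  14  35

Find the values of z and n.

z = 18, n = 1

The difference between any two rows is the same in every column — this is an addition table with the headers hidden.
Row 2 minus row 1 is 9 − (-5) = 14, so its entry in column 5 is 4 + 14 = 18.
Row 4 minus row 1 is 5 − (-5) = 10, so its entry in column 1 is -9 + 10 = 1.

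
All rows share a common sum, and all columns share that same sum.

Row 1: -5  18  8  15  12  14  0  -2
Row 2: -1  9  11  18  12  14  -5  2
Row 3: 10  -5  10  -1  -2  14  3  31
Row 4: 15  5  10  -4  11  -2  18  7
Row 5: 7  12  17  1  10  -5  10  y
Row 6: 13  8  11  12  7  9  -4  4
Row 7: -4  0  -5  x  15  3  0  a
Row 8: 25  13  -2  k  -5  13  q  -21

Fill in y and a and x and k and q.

y = 8, a = 31, x = 20, k = -1, q = 38

Rows 1 and 2 both sum to 60, so that's the common total.
Column 7: 0 − 5 + 3 + 18 + 10 − 4 + 0 = 22, so its missing entry is 60 − 22 = 38.
Row 8: 25 + 13 − 2 − 5 + 13 + 38 − 21 = 61, so its missing entry is 60 − 61 = -1.
Column 4: 15 + 18 − 1 − 4 + 1 + 12 − 1 = 40, so its missing entry is 60 − 40 = 20.
Row 7: -4 + 0 − 5 + 20 + 15 + 3 + 0 = 29, so its missing entry is 60 − 29 = 31.
Row 5: 7 + 12 + 17 + 1 + 10 − 5 + 10 = 52, so its missing entry is 60 − 52 = 8.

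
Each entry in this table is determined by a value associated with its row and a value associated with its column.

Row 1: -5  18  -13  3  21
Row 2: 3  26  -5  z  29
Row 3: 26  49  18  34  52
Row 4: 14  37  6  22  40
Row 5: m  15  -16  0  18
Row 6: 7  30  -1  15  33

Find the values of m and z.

The difference between any two rows is the same in every column — this is an addition table with the headers hidden.
Row 5 minus row 1 is 15 − 18 = -3, so its entry in column 1 is -5 + (-3) = -8.
Row 2 minus row 1 is 26 − 18 = 8, so its entry in column 4 is 3 + 8 = 11.

m = -8, z = 11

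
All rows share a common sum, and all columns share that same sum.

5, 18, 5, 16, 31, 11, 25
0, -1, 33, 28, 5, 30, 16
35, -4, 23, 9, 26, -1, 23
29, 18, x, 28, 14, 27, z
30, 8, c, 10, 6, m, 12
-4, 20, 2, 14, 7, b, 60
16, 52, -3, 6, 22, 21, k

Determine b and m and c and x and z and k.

Rows 1 and 2 both sum to 111, so that's the common total.
The known cells in row 6 total 99, leaving 111 − 99 = 12 for the blank.
The known cells in column 6 total 100, leaving 111 − 100 = 11 for the blank.
The known cells in row 5 total 77, leaving 111 − 77 = 34 for the blank.
The known cells in row 7 total 114, leaving 111 − 114 = -3 for the blank.
The known cells in column 7 total 133, leaving 111 − 133 = -22 for the blank.
The known cells in row 4 total 94, leaving 111 − 94 = 17 for the blank.

b = 12, m = 11, c = 34, x = 17, z = -22, k = -3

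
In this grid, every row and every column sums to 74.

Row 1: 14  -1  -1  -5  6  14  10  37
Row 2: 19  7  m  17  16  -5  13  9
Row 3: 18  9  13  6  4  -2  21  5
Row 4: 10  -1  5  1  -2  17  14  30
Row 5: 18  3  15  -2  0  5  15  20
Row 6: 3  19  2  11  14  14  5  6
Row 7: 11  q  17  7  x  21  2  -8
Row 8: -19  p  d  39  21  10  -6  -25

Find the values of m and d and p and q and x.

m = -2, d = 25, p = 29, q = 9, x = 15

Row 2 has 19 + 7 + 17 + 16 − 5 + 13 + 9 = 76; the blank must be 74 − 76 = -2.
Column 5 has 6 + 16 + 4 − 2 + 0 + 14 + 21 = 59; the blank must be 74 − 59 = 15.
Row 7 has 11 + 17 + 7 + 15 + 21 + 2 − 8 = 65; the blank must be 74 − 65 = 9.
Column 2 has -1 + 7 + 9 − 1 + 3 + 19 + 9 = 45; the blank must be 74 − 45 = 29.
Row 8 has -19 + 29 + 39 + 21 + 10 − 6 − 25 = 49; the blank must be 74 − 49 = 25.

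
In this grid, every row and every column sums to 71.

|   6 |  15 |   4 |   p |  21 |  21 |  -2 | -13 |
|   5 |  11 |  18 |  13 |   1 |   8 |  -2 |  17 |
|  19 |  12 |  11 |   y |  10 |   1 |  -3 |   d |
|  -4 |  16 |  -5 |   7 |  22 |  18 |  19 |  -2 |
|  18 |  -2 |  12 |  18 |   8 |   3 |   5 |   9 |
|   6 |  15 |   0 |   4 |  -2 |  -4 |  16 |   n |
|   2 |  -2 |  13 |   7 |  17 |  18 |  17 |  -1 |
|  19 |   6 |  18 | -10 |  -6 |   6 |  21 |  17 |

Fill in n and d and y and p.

Row 1: 6 + 15 + 4 + 21 + 21 − 2 − 13 = 52, so its missing entry is 71 − 52 = 19.
Column 4: 19 + 13 + 7 + 18 + 4 + 7 − 10 = 58, so its missing entry is 71 − 58 = 13.
Row 3: 19 + 12 + 11 + 13 + 10 + 1 − 3 = 63, so its missing entry is 71 − 63 = 8.
Row 6: 6 + 15 + 0 + 4 − 2 − 4 + 16 = 35, so its missing entry is 71 − 35 = 36.

n = 36, d = 8, y = 13, p = 19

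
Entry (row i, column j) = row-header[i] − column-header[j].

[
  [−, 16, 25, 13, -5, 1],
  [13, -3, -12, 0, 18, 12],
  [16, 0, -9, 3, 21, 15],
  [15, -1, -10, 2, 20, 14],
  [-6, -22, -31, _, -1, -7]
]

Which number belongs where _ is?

-6 − 13 = -19.

-19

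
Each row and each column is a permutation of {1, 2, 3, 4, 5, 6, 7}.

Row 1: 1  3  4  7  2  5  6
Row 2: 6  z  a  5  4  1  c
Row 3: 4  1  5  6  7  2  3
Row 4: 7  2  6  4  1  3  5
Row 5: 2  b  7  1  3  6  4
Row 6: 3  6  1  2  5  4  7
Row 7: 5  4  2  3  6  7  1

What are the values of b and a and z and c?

Cell (2,7): column 7 already has {1, 3, 4, 5, 6, 7} → 2.
At (row 2, col 3): column 3 already has {1, 2, 4, 5, 6, 7}, so the value is 3.
Cell (2,2): row 2 already has {1, 2, 3, 4, 5, 6} → 7.
Cell (5,2): row 5 already has {1, 2, 3, 4, 6, 7} → 5.

b = 5, a = 3, z = 7, c = 2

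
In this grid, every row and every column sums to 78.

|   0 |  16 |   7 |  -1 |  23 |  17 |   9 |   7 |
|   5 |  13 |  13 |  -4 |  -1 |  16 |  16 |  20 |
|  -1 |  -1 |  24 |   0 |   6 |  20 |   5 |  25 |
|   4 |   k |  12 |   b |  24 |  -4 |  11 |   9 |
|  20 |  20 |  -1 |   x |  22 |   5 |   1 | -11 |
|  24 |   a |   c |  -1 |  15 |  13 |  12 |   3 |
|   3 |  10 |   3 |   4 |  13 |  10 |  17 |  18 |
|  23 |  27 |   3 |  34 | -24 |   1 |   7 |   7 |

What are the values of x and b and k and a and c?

The known cells in row 5 total 56, leaving 78 − 56 = 22 for the blank.
The known cells in column 4 total 54, leaving 78 − 54 = 24 for the blank.
The known cells in row 4 total 80, leaving 78 − 80 = -2 for the blank.
The known cells in column 2 total 83, leaving 78 − 83 = -5 for the blank.
The known cells in row 6 total 61, leaving 78 − 61 = 17 for the blank.

x = 22, b = 24, k = -2, a = -5, c = 17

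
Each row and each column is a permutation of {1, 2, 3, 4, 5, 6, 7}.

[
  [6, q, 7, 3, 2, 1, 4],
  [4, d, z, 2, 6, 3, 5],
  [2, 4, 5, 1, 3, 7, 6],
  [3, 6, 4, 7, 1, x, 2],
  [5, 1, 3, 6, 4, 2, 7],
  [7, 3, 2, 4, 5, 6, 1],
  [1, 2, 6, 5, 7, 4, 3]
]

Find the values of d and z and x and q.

At (row 1, col 2): row 1 already has {1, 2, 3, 4, 6, 7}, so the value is 5.
For row 2, column 2: column 2 already has {1, 2, 3, 4, 5, 6}; that leaves 7.
For row 2, column 3: row 2 already has {2, 3, 4, 5, 6, 7}; that leaves 1.
For row 4, column 6: row 4 already has {1, 2, 3, 4, 6, 7}; that leaves 5.

d = 7, z = 1, x = 5, q = 5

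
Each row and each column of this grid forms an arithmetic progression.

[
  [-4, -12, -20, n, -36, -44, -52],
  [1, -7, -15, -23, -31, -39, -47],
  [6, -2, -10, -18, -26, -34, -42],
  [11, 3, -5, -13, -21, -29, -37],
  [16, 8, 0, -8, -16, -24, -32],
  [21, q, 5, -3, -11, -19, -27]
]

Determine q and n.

q = 13, n = -28

Along each row the entries change by -8 per step; down each column they change by 5.
Row 6: from 21 at column 1, stepping by -8 to column 2 gives 13.
Row 1: from -4 at column 1, stepping by -8 to column 4 gives -28.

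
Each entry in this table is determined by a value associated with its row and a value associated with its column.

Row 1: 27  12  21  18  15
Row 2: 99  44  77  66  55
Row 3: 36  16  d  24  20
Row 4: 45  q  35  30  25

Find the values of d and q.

Each row is a constant multiple of every other row — this is a multiplication table with the headers hidden.
Row 3 is 20/15 = 4/3 times row 1, so its entry in column 3 is 21 × 4/3 = 28.
Row 4 is 25/15 = 5/3 times row 1, so its entry in column 2 is 12 × 5/3 = 20.

d = 28, q = 20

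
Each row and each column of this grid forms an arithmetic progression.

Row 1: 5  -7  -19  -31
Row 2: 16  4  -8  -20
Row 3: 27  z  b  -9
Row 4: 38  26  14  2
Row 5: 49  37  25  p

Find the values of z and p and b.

Along each row the entries change by -12 per step; down each column they change by 11.
Row 3: from 27 at column 1, stepping by -12 to column 2 gives 15.
Row 5: from 49 at column 1, stepping by -12 to column 4 gives 13.
Row 3: from 27 at column 1, stepping by -12 to column 3 gives 3.

z = 15, p = 13, b = 3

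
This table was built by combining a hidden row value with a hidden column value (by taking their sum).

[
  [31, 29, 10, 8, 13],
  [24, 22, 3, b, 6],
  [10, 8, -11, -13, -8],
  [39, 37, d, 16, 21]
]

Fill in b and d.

The difference between any two rows is the same in every column — this is an addition table with the headers hidden.
Row 2 minus row 1 is 24 − 31 = -7, so its entry in column 4 is 8 + (-7) = 1.
Row 4 minus row 1 is 39 − 31 = 8, so its entry in column 3 is 10 + 8 = 18.

b = 1, d = 18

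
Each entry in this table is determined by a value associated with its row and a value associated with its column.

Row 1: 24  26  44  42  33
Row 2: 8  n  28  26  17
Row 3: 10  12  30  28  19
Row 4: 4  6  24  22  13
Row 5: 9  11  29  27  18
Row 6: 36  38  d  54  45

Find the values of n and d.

n = 10, d = 56

The difference between any two rows is the same in every column — this is an addition table with the headers hidden.
Row 2 minus row 1 is 26 − 42 = -16, so its entry in column 2 is 26 + (-16) = 10.
Row 6 minus row 1 is 54 − 42 = 12, so its entry in column 3 is 44 + 12 = 56.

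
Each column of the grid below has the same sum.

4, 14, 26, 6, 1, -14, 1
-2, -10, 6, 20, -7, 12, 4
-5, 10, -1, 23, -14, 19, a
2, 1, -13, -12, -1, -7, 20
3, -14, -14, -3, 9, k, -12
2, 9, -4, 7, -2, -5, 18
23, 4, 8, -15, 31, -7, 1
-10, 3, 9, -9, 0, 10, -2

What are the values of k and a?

k = 9, a = -13

The complete columns each total 17.
Column 6 is missing 17 − 8 = 9 (since -14 + 12 + 19 − 7 − 5 − 7 + 10 = 8).
Column 7 is missing 17 − 30 = -13 (since 1 + 4 + 20 − 12 + 18 + 1 − 2 = 30).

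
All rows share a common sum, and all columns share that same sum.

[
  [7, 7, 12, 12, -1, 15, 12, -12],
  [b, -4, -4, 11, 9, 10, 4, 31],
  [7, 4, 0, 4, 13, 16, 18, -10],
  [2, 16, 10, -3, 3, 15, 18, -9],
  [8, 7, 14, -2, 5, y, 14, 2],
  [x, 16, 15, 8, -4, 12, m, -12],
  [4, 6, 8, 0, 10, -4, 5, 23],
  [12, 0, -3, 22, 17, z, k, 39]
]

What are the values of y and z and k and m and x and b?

Rows 1 and 3 both sum to 52, so that's the common total.
Row 5: 8 + 7 + 14 − 2 + 5 + 14 + 2 = 48, so its missing entry is 52 − 48 = 4.
Row 2: -4 − 4 + 11 + 9 + 10 + 4 + 31 = 57, so its missing entry is 52 − 57 = -5.
Column 1: 7 − 5 + 7 + 2 + 8 + 4 + 12 = 35, so its missing entry is 52 − 35 = 17.
Row 6: 17 + 16 + 15 + 8 − 4 + 12 − 12 = 52, so its missing entry is 52 − 52 = 0.
Column 7: 12 + 4 + 18 + 18 + 14 + 0 + 5 = 71, so its missing entry is 52 − 71 = -19.
Row 8: 12 + 0 − 3 + 22 + 17 − 19 + 39 = 68, so its missing entry is 52 − 68 = -16.

y = 4, z = -16, k = -19, m = 0, x = 17, b = -5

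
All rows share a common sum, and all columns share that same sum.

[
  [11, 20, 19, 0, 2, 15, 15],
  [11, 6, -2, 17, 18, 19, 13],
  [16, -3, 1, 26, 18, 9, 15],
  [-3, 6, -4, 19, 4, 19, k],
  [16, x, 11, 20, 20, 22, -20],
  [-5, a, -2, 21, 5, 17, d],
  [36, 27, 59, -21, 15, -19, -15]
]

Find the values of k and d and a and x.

Rows 1 and 2 both sum to 82, so that's the common total.
The known cells in row 5 total 69, leaving 82 − 69 = 13 for the blank.
The known cells in column 2 total 69, leaving 82 − 69 = 13 for the blank.
The known cells in row 6 total 49, leaving 82 − 49 = 33 for the blank.
The known cells in row 4 total 41, leaving 82 − 41 = 41 for the blank.

k = 41, d = 33, a = 13, x = 13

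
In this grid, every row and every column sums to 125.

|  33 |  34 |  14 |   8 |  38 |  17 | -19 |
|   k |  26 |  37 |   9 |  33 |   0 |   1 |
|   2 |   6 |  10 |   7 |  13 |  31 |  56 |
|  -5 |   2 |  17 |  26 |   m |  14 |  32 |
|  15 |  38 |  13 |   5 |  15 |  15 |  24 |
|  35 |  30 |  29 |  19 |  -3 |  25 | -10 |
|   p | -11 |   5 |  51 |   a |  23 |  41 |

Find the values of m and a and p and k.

m = 39, a = -10, p = 26, k = 19

The known cells in row 2 total 106, leaving 125 − 106 = 19 for the blank.
The known cells in row 4 total 86, leaving 125 − 86 = 39 for the blank.
The known cells in column 5 total 135, leaving 125 − 135 = -10 for the blank.
The known cells in row 7 total 99, leaving 125 − 99 = 26 for the blank.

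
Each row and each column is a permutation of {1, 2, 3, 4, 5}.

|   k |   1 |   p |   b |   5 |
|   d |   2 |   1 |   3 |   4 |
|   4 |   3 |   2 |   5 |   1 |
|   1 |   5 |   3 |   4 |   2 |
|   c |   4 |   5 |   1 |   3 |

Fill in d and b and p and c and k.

d = 5, b = 2, p = 4, c = 2, k = 3

For row 5, column 1: row 5 already has {1, 3, 4, 5}; that leaves 2.
At (row 1, col 4): column 4 already has {1, 3, 4, 5}, so the value is 2.
At (row 1, col 3): column 3 already has {1, 2, 3, 5}, so the value is 4.
For row 1, column 1: row 1 already has {1, 2, 4, 5}; that leaves 3.
Cell (2,1): row 2 already has {1, 2, 3, 4} → 5.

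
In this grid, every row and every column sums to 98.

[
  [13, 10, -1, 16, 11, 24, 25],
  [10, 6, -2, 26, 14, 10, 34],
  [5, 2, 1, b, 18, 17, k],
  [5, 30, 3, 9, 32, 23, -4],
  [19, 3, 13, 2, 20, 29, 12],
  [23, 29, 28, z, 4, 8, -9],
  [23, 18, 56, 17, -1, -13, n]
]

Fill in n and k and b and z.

The known cells in row 7 total 100, leaving 98 − 100 = -2 for the blank.
The known cells in row 6 total 83, leaving 98 − 83 = 15 for the blank.
The known cells in column 4 total 85, leaving 98 − 85 = 13 for the blank.
The known cells in row 3 total 56, leaving 98 − 56 = 42 for the blank.

n = -2, k = 42, b = 13, z = 15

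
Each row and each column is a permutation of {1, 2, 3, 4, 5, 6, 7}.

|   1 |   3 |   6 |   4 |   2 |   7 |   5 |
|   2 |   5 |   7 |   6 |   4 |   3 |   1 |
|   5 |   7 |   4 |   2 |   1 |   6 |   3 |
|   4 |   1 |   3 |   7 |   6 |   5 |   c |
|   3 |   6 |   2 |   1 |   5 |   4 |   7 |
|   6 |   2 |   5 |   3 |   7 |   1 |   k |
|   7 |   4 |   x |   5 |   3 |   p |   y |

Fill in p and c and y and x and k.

p = 2, c = 2, y = 6, x = 1, k = 4

For row 7, column 3: column 3 already has {2, 3, 4, 5, 6, 7}; that leaves 1.
Cell (7,6): column 6 already has {1, 3, 4, 5, 6, 7} → 2.
For row 6, column 7: row 6 already has {1, 2, 3, 5, 6, 7}; that leaves 4.
Cell (4,7): row 4 already has {1, 3, 4, 5, 6, 7} → 2.
Cell (7,7): row 7 already has {1, 2, 3, 4, 5, 7} → 6.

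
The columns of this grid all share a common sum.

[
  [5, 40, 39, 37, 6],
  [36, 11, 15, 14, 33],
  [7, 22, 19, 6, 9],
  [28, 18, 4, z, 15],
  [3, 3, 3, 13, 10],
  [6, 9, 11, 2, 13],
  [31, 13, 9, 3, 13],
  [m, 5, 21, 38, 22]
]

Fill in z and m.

The complete columns each total 121.
Column 4 is missing 121 − 113 = 8 (since 37 + 14 + 6 + 13 + 2 + 3 + 38 = 113).
Column 1 is missing 121 − 116 = 5 (since 5 + 36 + 7 + 28 + 3 + 6 + 31 = 116).

z = 8, m = 5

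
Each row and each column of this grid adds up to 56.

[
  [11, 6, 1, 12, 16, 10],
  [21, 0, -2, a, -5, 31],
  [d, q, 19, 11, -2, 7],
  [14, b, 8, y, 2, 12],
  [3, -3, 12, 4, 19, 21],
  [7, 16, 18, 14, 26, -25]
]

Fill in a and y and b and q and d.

a = 11, y = 4, b = 16, q = 21, d = 0

The known cells in column 1 total 56, leaving 56 − 56 = 0 for the blank.
The known cells in row 3 total 35, leaving 56 − 35 = 21 for the blank.
The known cells in column 2 total 40, leaving 56 − 40 = 16 for the blank.
The known cells in row 4 total 52, leaving 56 − 52 = 4 for the blank.
The known cells in row 2 total 45, leaving 56 − 45 = 11 for the blank.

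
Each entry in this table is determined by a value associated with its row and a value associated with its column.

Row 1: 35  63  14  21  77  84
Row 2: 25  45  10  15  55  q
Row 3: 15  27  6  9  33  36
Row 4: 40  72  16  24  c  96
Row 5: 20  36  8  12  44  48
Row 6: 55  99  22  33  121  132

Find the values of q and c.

Each row is a constant multiple of every other row — this is a multiplication table with the headers hidden.
Row 2 is 45/63 = 5/7 times row 1, so its entry in column 6 is 84 × 5/7 = 60.
Row 4 is 72/63 = 8/7 times row 1, so its entry in column 5 is 77 × 8/7 = 88.

q = 60, c = 88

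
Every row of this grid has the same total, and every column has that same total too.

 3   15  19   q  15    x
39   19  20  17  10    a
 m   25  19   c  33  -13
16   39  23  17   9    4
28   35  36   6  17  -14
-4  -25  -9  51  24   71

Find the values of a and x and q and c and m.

Rows 4 and 5 both sum to 108, so that's the common total.
Row 2: 39 + 19 + 20 + 17 + 10 = 105, so its missing entry is 108 − 105 = 3.
Column 1: 3 + 39 + 16 + 28 − 4 = 82, so its missing entry is 108 − 82 = 26.
Row 3: 26 + 25 + 19 + 33 − 13 = 90, so its missing entry is 108 − 90 = 18.
Column 4: 17 + 18 + 17 + 6 + 51 = 109, so its missing entry is 108 − 109 = -1.
Row 1: 3 + 15 + 19 − 1 + 15 = 51, so its missing entry is 108 − 51 = 57.

a = 3, x = 57, q = -1, c = 18, m = 26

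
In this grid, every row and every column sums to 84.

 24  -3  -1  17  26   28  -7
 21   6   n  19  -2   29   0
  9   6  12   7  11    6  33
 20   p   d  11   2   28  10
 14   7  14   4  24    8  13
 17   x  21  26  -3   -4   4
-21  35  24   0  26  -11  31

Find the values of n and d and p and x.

n = 11, d = 3, p = 10, x = 23

Row 2 has 21 + 6 + 19 − 2 + 29 + 0 = 73; the blank must be 84 − 73 = 11.
Column 3 has -1 + 11 + 12 + 14 + 21 + 24 = 81; the blank must be 84 − 81 = 3.
Row 4 has 20 + 3 + 11 + 2 + 28 + 10 = 74; the blank must be 84 − 74 = 10.
Row 6 has 17 + 21 + 26 − 3 − 4 + 4 = 61; the blank must be 84 − 61 = 23.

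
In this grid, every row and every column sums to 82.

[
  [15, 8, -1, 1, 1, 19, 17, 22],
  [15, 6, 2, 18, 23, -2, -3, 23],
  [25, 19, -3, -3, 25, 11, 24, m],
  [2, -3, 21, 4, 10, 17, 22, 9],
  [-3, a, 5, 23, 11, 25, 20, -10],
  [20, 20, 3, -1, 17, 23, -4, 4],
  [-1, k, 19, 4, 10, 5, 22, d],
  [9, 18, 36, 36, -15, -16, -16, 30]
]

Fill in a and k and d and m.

Row 5 has -3 + 5 + 23 + 11 + 25 + 20 − 10 = 71; the blank must be 82 − 71 = 11.
Column 2 has 8 + 6 + 19 − 3 + 11 + 20 + 18 = 79; the blank must be 82 − 79 = 3.
Row 3 has 25 + 19 − 3 − 3 + 25 + 11 + 24 = 98; the blank must be 82 − 98 = -16.
Row 7 has -1 + 3 + 19 + 4 + 10 + 5 + 22 = 62; the blank must be 82 − 62 = 20.

a = 11, k = 3, d = 20, m = -16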